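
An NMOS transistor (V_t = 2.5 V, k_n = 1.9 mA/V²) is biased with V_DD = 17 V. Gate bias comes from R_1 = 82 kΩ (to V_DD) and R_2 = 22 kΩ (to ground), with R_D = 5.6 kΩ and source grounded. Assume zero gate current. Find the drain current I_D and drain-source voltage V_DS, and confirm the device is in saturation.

V_G = V_DD·R_2/(R_1+R_2) = 17×22/104 = 3.6 V. With the source grounded, V_GS = V_G = 3.6 V.
Assume saturation: I_D = (k_n/2)(V_GS − V_t)² = (1.9/2)×(3.6 − 2.5)² = 0.95×1.1² = 1.14 mA.
V_DS = V_DD − I_D·R_D = 17 − 1.14×5.6 = 10.6 V.
Saturation requires V_DS ≥ V_GS − V_t = 1.1 V; 10.6 ≥ 1.1 ✓.

I_D ≈ 1.1 mA, V_DS ≈ 11 V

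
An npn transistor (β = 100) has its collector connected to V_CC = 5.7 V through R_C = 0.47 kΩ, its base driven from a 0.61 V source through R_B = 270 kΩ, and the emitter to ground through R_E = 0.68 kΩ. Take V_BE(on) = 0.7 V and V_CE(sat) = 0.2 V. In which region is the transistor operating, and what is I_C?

cutoff; I_C ≈ 0

V_BB = 0.61 V ≤ V_BE(on) = 0.7 V, so the base-emitter junction is not forward biased.
The transistor is in cutoff: I_B = I_C = 0.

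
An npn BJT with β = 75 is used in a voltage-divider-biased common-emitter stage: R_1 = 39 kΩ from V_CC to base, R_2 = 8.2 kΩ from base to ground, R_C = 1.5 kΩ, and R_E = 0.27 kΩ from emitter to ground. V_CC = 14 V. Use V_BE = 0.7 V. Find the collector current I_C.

Thevenize the base divider: V_Th = V_CC·R_2/(R_1+R_2) = 14×8.2/47.2 = 2.43 V, R_Th = R_1‖R_2 = 6.78 kΩ.
Base-emitter loop: V_Th = I_B·R_Th + V_BE + (β+1)I_B·R_E, so I_B = (2.43 − 0.7) / (6.78 + 76×0.27) = 0.0635 mA.
I_C = β·I_B = 75×0.0635 = 4.76 mA, and I_E = (β+1)I_B = 4.82 mA.
V_CE = V_CC − I_C·R_C − I_E·R_E = 14 − 4.76×1.5 − 4.82×0.27 = 5.56 V.
V_CE = 5.56 V > 0.2 V confirms active-region operation.

I_C ≈ 4.8 mA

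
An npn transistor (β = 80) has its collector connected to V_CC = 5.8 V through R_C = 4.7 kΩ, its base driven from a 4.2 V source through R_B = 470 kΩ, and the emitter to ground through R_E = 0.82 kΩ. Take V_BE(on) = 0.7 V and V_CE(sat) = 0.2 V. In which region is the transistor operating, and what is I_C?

Assume active. Base-emitter loop: I_B = (V_BB − V_BE)/(R_B + (β+1)R_E) = (4.2 − 0.7)/(470 + 81×0.82) = 0.00652 mA.
I_C = β·I_B = 80×0.00652 = 0.522 mA.
V_CE = V_CC − I_C·R_C − I_E·R_E = 5.8 − 0.522×4.7 − 0.529×0.82 = 2.91 V > V_CE(sat), so the active-region assumption holds.

active; I_C ≈ 0.52 mA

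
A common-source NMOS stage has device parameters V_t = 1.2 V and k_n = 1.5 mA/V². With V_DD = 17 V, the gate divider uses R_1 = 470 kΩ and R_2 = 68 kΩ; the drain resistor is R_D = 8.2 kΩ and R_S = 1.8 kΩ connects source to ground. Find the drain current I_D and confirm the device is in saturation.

V_G = V_DD·R_2/(R_1+R_2) = 17×68/538 = 2.15 V.
Assume saturation: I_D = (k_n/2)(V_GS − V_t)² with V_GS = V_G − I_D·R_S = 2.15 − 1.8·I_D.
Substituting gives 2.43·I_D² − 3.56·I_D + 0.675 = 0, with roots I_D = 0.224 or 1.24 mA.
The root I_D = 1.24 mA gives V_GS = -0.0868 V ≤ V_t, so take I_D = 0.224 mA.
Then V_GS = 1.75 V and V_DS = V_DD − I_D(R_D+R_S) = 17 − 0.224×10 = 14.8 V.
Saturation requires V_DS ≥ V_GS − V_t = 0.546 V; 14.8 ≥ 0.546 ✓.

I_D ≈ 0.22 mA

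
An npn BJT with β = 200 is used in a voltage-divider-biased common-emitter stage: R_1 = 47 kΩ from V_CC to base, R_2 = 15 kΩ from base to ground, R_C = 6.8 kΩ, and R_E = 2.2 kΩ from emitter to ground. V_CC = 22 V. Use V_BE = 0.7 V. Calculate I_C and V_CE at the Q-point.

I_C ≈ 2 mA, V_CE ≈ 3.6 V

Thevenize the base divider: V_Th = V_CC·R_2/(R_1+R_2) = 22×15/62 = 5.32 V, R_Th = R_1‖R_2 = 11.4 kΩ.
Base-emitter loop: V_Th = I_B·R_Th + V_BE + (β+1)I_B·R_E, so I_B = (5.32 − 0.7) / (11.4 + 201×2.2) = 0.0102 mA.
I_C = β·I_B = 200×0.0102 = 2.04 mA, and I_E = (β+1)I_B = 2.05 mA.
V_CE = V_CC − I_C·R_C − I_E·R_E = 22 − 2.04×6.8 − 2.05×2.2 = 3.63 V.
V_CE = 3.63 V > 0.2 V confirms active-region operation.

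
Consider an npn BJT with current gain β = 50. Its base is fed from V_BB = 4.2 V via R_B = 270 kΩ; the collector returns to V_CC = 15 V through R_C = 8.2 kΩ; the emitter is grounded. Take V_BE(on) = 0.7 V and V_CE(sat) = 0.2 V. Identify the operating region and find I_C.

active; I_C ≈ 0.65 mA

Assume active. Base-emitter loop: I_B = (V_BB − V_BE)/R_B = (4.2 − 0.7)/270 = 0.013 mA.
I_C = β·I_B = 50×0.013 = 0.648 mA.
V_CE = V_CC − I_C·R_C = 15 − 0.648×8.2 = 9.69 V > V_CE(sat), so the active-region assumption holds.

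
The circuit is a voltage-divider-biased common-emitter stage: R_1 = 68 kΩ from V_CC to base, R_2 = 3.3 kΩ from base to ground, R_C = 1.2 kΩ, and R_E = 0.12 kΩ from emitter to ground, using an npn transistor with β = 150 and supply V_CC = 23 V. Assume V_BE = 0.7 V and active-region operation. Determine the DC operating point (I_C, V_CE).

I_C ≈ 2.6 mA, V_CE ≈ 20 V

Thevenize the base divider: V_Th = V_CC·R_2/(R_1+R_2) = 23×3.3/71.3 = 1.06 V, R_Th = R_1‖R_2 = 3.15 kΩ.
Base-emitter loop: V_Th = I_B·R_Th + V_BE + (β+1)I_B·R_E, so I_B = (1.06 − 0.7) / (3.15 + 151×0.12) = 0.0171 mA.
I_C = β·I_B = 150×0.0171 = 2.57 mA, and I_E = (β+1)I_B = 2.59 mA.
V_CE = V_CC − I_C·R_C − I_E·R_E = 23 − 2.57×1.2 − 2.59×0.12 = 19.6 V.
V_CE = 19.6 V > 0.2 V confirms active-region operation.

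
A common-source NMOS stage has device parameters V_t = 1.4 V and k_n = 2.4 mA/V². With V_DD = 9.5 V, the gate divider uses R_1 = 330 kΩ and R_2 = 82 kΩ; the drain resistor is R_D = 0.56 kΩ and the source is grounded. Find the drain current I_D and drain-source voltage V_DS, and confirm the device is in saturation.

I_D ≈ 0.29 mA, V_DS ≈ 9.3 V

V_G = V_DD·R_2/(R_1+R_2) = 9.5×82/412 = 1.89 V. With the source grounded, V_GS = V_G = 1.89 V.
Assume saturation: I_D = (k_n/2)(V_GS − V_t)² = (2.4/2)×(1.89 − 1.4)² = 1.2×0.491² = 0.289 mA.
V_DS = V_DD − I_D·R_D = 9.5 − 0.289×0.56 = 9.34 V.
Saturation requires V_DS ≥ V_GS − V_t = 0.491 V; 9.34 ≥ 0.491 ✓.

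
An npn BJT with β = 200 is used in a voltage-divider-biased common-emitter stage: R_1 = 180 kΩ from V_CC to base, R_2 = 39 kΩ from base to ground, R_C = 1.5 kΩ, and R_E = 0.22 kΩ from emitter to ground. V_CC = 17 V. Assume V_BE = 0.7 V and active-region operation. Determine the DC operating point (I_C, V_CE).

Thevenize the base divider: V_Th = V_CC·R_2/(R_1+R_2) = 17×39/219 = 3.03 V, R_Th = R_1‖R_2 = 32.1 kΩ.
Base-emitter loop: V_Th = I_B·R_Th + V_BE + (β+1)I_B·R_E, so I_B = (3.03 − 0.7) / (32.1 + 201×0.22) = 0.0305 mA.
I_C = β·I_B = 200×0.0305 = 6.1 mA, and I_E = (β+1)I_B = 6.13 mA.
V_CE = V_CC − I_C·R_C − I_E·R_E = 17 − 6.1×1.5 − 6.13×0.22 = 6.5 V.
V_CE = 6.5 V > 0.2 V confirms active-region operation.

I_C ≈ 6.1 mA, V_CE ≈ 6.5 V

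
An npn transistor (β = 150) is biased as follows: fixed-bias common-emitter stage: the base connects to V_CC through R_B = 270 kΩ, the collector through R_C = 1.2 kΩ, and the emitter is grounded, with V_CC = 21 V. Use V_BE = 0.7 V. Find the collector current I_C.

Base loop: V_CC = I_B·R_B + V_BE, so I_B = (21 − 0.7)/270 kΩ = 0.0752 mA.
In the active region I_C = β·I_B = 150 × 0.0752 = 11.3 mA.
Collector loop: V_CE = V_CC − I_C·R_C = 21 − 11.3×1.2 = 7.47 V.
Since V_CE = 7.47 V > V_CE(sat) ≈ 0.2 V, the transistor is in the active region as assumed.

I_C ≈ 11 mA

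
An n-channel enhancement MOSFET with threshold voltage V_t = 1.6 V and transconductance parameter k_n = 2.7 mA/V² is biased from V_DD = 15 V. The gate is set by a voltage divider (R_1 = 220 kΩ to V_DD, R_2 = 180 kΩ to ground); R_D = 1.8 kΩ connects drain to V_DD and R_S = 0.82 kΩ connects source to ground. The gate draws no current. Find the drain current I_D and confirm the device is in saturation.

V_G = V_DD·R_2/(R_1+R_2) = 15×180/400 = 6.75 V.
Assume saturation: I_D = (k_n/2)(V_GS − V_t)² with V_GS = V_G − I_D·R_S = 6.75 − 0.82·I_D.
Substituting gives 0.908·I_D² − 12.4·I_D + 35.8 = 0, with roots I_D = 4.14 or 9.52 mA.
The root I_D = 9.52 mA gives V_GS = -1.06 V ≤ V_t, so take I_D = 4.14 mA.
Then V_GS = 3.35 V and V_DS = V_DD − I_D(R_D+R_S) = 15 − 4.14×2.62 = 4.14 V.
Saturation requires V_DS ≥ V_GS − V_t = 1.75 V; 4.14 ≥ 1.75 ✓.

I_D ≈ 4.1 mA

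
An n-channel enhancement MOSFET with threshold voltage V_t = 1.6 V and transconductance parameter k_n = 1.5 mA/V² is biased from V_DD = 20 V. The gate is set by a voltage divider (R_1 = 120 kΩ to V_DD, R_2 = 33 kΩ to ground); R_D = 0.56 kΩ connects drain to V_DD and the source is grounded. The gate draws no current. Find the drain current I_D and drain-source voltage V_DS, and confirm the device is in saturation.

V_G = V_DD·R_2/(R_1+R_2) = 20×33/153 = 4.31 V. With the source grounded, V_GS = V_G = 4.31 V.
Assume saturation: I_D = (k_n/2)(V_GS − V_t)² = (1.5/2)×(4.31 − 1.6)² = 0.75×2.71² = 5.52 mA.
V_DS = V_DD − I_D·R_D = 20 − 5.52×0.56 = 16.9 V.
Saturation requires V_DS ≥ V_GS − V_t = 2.71 V; 16.9 ≥ 2.71 ✓.

I_D ≈ 5.5 mA, V_DS ≈ 17 V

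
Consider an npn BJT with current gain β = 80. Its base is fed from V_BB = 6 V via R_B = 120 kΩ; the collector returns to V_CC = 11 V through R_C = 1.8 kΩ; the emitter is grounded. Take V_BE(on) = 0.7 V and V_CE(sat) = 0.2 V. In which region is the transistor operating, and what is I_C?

Assume active. Base-emitter loop: I_B = (V_BB − V_BE)/R_B = (6 − 0.7)/120 = 0.0442 mA.
I_C = β·I_B = 80×0.0442 = 3.53 mA.
V_CE = V_CC − I_C·R_C = 11 − 3.53×1.8 = 4.64 V > V_CE(sat), so the active-region assumption holds.

active; I_C ≈ 3.5 mA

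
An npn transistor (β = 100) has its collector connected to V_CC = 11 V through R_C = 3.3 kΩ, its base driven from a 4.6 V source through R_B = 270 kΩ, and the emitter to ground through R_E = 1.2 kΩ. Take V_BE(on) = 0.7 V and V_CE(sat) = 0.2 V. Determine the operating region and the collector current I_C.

active; I_C ≈ 1 mA

Assume active. Base-emitter loop: I_B = (V_BB − V_BE)/(R_B + (β+1)R_E) = (4.6 − 0.7)/(270 + 101×1.2) = 0.00997 mA.
I_C = β·I_B = 100×0.00997 = 0.997 mA.
V_CE = V_CC − I_C·R_C − I_E·R_E = 11 − 0.997×3.3 − 1.01×1.2 = 6.5 V > V_CE(sat), so the active-region assumption holds.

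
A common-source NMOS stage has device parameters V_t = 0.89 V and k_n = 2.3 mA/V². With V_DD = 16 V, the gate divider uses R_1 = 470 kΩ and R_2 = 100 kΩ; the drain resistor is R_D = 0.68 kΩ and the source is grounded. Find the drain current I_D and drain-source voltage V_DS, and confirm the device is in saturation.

I_D ≈ 4.2 mA, V_DS ≈ 13 V

V_G = V_DD·R_2/(R_1+R_2) = 16×100/570 = 2.81 V. With the source grounded, V_GS = V_G = 2.81 V.
Assume saturation: I_D = (k_n/2)(V_GS − V_t)² = (2.3/2)×(2.81 − 0.89)² = 1.15×1.92² = 4.23 mA.
V_DS = V_DD − I_D·R_D = 16 − 4.23×0.68 = 13.1 V.
Saturation requires V_DS ≥ V_GS − V_t = 1.92 V; 13.1 ≥ 1.92 ✓.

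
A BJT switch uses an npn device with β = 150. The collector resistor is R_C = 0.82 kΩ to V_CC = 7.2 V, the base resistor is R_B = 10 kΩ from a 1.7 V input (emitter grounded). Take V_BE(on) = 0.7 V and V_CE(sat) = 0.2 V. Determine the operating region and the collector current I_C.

saturation; I_C ≈ 8.5 mA

Assume active: I_B = (1.7 − 0.7)/10 = 0.1 mA, giving I_C = β·I_B = 15 mA.
But then V_CE = 7.2 − 15×0.82 = -5.1 V < V_CE(sat) = 0.2 V — impossible in the active region.
So the transistor is saturated. With V_CE = 0.2 V, I_C = (V_CC − 0.2)/R_C = 7/0.82 = 8.54 mA.
Check: β·I_B = 15 mA > I_C = 8.54 mA, confirming saturation.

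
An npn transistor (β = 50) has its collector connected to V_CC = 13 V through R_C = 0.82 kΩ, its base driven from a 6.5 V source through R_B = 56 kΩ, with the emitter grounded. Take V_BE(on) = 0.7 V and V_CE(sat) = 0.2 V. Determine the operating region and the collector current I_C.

Assume active. Base-emitter loop: I_B = (V_BB − V_BE)/R_B = (6.5 − 0.7)/56 = 0.104 mA.
I_C = β·I_B = 50×0.104 = 5.18 mA.
V_CE = V_CC − I_C·R_C = 13 − 5.18×0.82 = 8.75 V > V_CE(sat), so the active-region assumption holds.

active; I_C ≈ 5.2 mA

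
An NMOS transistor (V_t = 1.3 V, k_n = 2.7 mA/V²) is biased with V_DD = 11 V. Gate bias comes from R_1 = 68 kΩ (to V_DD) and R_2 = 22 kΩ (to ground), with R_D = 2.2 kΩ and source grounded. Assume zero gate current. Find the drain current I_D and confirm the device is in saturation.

V_G = V_DD·R_2/(R_1+R_2) = 11×22/90 = 2.69 V. With the source grounded, V_GS = V_G = 2.69 V.
Assume saturation: I_D = (k_n/2)(V_GS − V_t)² = (2.7/2)×(2.69 − 1.3)² = 1.35×1.39² = 2.6 mA.
V_DS = V_DD − I_D·R_D = 11 − 2.6×2.2 = 5.27 V.
Saturation requires V_DS ≥ V_GS − V_t = 1.39 V; 5.27 ≥ 1.39 ✓.

I_D ≈ 2.6 mA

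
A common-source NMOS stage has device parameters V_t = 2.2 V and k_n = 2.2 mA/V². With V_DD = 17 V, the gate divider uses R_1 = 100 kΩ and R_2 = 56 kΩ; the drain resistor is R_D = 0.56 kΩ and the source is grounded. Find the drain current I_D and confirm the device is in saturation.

I_D ≈ 17 mA

V_G = V_DD·R_2/(R_1+R_2) = 17×56/156 = 6.1 V. With the source grounded, V_GS = V_G = 6.1 V.
Assume saturation: I_D = (k_n/2)(V_GS − V_t)² = (2.2/2)×(6.1 − 2.2)² = 1.1×3.9² = 16.8 mA.
V_DS = V_DD − I_D·R_D = 17 − 16.8×0.56 = 7.62 V.
Saturation requires V_DS ≥ V_GS − V_t = 3.9 V; 7.62 ≥ 3.9 ✓.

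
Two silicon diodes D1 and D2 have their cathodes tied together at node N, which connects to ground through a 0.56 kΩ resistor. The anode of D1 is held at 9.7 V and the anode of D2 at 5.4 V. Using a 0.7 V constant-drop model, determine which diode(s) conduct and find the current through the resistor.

Only D1 conducts; I_R ≈ 16 mA

Assume both conduct. Then node N would need to be at both 9.7−0.7 = 9 V and 5.4−0.7 = 4.7 V, which is impossible.
Assume only D1 conducts: V_N = 9.7 − 0.7 = 9 V, so I_R = 9/0.56 = 16.1 mA.
Check D2: its anode-to-cathode voltage is 5.4 − 9 = -3.6 V < 0.7 V, so it is off. The assumption is consistent.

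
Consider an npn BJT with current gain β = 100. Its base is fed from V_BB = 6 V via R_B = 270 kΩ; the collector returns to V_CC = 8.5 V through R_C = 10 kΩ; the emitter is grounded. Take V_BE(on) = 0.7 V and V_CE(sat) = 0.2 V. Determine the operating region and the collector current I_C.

Assume active: I_B = (6 − 0.7)/270 = 0.0196 mA, giving I_C = β·I_B = 1.96 mA.
But then V_CE = 8.5 − 1.96×10 = -11.1 V < V_CE(sat) = 0.2 V — impossible in the active region.
So the transistor is saturated. With V_CE = 0.2 V, I_C = (V_CC − 0.2)/R_C = 8.3/10 = 0.83 mA.
Check: β·I_B = 1.96 mA > I_C = 0.83 mA, confirming saturation.

saturation; I_C ≈ 0.83 mA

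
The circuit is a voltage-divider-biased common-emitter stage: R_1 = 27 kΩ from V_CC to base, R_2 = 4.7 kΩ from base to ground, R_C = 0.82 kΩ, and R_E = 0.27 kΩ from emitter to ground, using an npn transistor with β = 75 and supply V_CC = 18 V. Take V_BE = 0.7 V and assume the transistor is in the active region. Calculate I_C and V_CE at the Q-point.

I_C ≈ 6 mA, V_CE ≈ 11 V

Thevenize the base divider: V_Th = V_CC·R_2/(R_1+R_2) = 18×4.7/31.7 = 2.67 V, R_Th = R_1‖R_2 = 4 kΩ.
Base-emitter loop: V_Th = I_B·R_Th + V_BE + (β+1)I_B·R_E, so I_B = (2.67 − 0.7) / (4 + 76×0.27) = 0.0803 mA.
I_C = β·I_B = 75×0.0803 = 6.02 mA, and I_E = (β+1)I_B = 6.1 mA.
V_CE = V_CC − I_C·R_C − I_E·R_E = 18 − 6.02×0.82 − 6.1×0.27 = 11.4 V.
V_CE = 11.4 V > 0.2 V confirms active-region operation.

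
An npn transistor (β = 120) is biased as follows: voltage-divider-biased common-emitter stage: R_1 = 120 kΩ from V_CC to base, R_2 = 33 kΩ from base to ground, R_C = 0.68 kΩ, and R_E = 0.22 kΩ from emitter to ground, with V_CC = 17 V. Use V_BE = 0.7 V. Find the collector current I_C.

Thevenize the base divider: V_Th = V_CC·R_2/(R_1+R_2) = 17×33/153 = 3.67 V, R_Th = R_1‖R_2 = 25.9 kΩ.
Base-emitter loop: V_Th = I_B·R_Th + V_BE + (β+1)I_B·R_E, so I_B = (3.67 − 0.7) / (25.9 + 121×0.22) = 0.0565 mA.
I_C = β·I_B = 120×0.0565 = 6.78 mA, and I_E = (β+1)I_B = 6.84 mA.
V_CE = V_CC − I_C·R_C − I_E·R_E = 17 − 6.78×0.68 − 6.84×0.22 = 10.9 V.
V_CE = 10.9 V > 0.2 V confirms active-region operation.

I_C ≈ 6.8 mA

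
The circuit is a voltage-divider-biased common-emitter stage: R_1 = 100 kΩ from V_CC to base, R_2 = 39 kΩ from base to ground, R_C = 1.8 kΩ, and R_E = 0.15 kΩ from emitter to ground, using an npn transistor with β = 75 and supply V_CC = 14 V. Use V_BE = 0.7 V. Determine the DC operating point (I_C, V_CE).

Thevenize the base divider: V_Th = V_CC·R_2/(R_1+R_2) = 14×39/139 = 3.93 V, R_Th = R_1‖R_2 = 28.1 kΩ.
Base-emitter loop: V_Th = I_B·R_Th + V_BE + (β+1)I_B·R_E, so I_B = (3.93 − 0.7) / (28.1 + 76×0.15) = 0.0818 mA.
I_C = β·I_B = 75×0.0818 = 6.14 mA, and I_E = (β+1)I_B = 6.22 mA.
V_CE = V_CC − I_C·R_C − I_E·R_E = 14 − 6.14×1.8 − 6.22×0.15 = 2.02 V.
V_CE = 2.02 V > 0.2 V confirms active-region operation.

I_C ≈ 6.1 mA, V_CE ≈ 2 V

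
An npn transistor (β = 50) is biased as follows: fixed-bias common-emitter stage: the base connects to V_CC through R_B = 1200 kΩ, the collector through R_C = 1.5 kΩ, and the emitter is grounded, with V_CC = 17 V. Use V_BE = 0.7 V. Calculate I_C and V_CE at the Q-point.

I_C ≈ 0.68 mA, V_CE ≈ 16 V

Base loop: V_CC = I_B·R_B + V_BE, so I_B = (17 − 0.7)/1200 kΩ = 0.0136 mA.
In the active region I_C = β·I_B = 50 × 0.0136 = 0.679 mA.
Collector loop: V_CE = V_CC − I_C·R_C = 17 − 0.679×1.5 = 16 V.
Since V_CE = 16 V > V_CE(sat) ≈ 0.2 V, the transistor is in the active region as assumed.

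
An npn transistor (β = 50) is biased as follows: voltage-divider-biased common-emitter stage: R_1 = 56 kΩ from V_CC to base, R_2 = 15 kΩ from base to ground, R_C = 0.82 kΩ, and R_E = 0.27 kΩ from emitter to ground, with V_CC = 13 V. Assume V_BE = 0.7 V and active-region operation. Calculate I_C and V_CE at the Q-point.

Thevenize the base divider: V_Th = V_CC·R_2/(R_1+R_2) = 13×15/71 = 2.75 V, R_Th = R_1‖R_2 = 11.8 kΩ.
Base-emitter loop: V_Th = I_B·R_Th + V_BE + (β+1)I_B·R_E, so I_B = (2.75 − 0.7) / (11.8 + 51×0.27) = 0.0799 mA.
I_C = β·I_B = 50×0.0799 = 4 mA, and I_E = (β+1)I_B = 4.08 mA.
V_CE = V_CC − I_C·R_C − I_E·R_E = 13 − 4×0.82 − 4.08×0.27 = 8.62 V.
V_CE = 8.62 V > 0.2 V confirms active-region operation.

I_C ≈ 4 mA, V_CE ≈ 8.6 V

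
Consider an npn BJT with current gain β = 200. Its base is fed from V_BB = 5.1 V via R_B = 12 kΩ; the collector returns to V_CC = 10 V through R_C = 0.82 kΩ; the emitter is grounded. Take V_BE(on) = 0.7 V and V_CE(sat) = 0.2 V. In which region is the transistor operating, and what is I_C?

Assume active: I_B = (5.1 − 0.7)/12 = 0.367 mA, giving I_C = β·I_B = 73.3 mA.
But then V_CE = 10 − 73.3×0.82 = -50.1 V < V_CE(sat) = 0.2 V — impossible in the active region.
So the transistor is saturated. With V_CE = 0.2 V, I_C = (V_CC − 0.2)/R_C = 9.8/0.82 = 12 mA.
Check: β·I_B = 73.3 mA > I_C = 12 mA, confirming saturation.

saturation; I_C ≈ 12 mA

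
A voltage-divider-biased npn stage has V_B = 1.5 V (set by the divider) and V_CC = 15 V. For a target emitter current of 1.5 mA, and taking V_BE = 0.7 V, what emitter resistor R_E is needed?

R_E ≈ 0.53 kΩ

V_E = V_B − V_BE = 1.5 − 0.7 = 0.8 V.
R_E = V_E / I_E = 0.8 / 1.5 = 0.533 kΩ.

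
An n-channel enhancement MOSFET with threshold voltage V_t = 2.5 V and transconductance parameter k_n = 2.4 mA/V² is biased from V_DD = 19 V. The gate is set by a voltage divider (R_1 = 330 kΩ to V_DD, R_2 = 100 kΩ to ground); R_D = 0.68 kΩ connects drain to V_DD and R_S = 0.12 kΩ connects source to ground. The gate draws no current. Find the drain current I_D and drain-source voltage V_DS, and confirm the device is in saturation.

V_G = V_DD·R_2/(R_1+R_2) = 19×100/430 = 4.42 V.
Assume saturation: I_D = (k_n/2)(V_GS − V_t)² with V_GS = V_G − I_D·R_S = 4.42 − 0.12·I_D.
Substituting gives 0.0173·I_D² − 1.55·I_D + 4.42 = 0, with roots I_D = 2.94 or 86.9 mA.
The root I_D = 86.9 mA gives V_GS = -6.01 V ≤ V_t, so take I_D = 2.94 mA.
Then V_GS = 4.07 V and V_DS = V_DD − I_D(R_D+R_S) = 19 − 2.94×0.8 = 16.6 V.
Saturation requires V_DS ≥ V_GS − V_t = 1.57 V; 16.6 ≥ 1.57 ✓.

I_D ≈ 2.9 mA, V_DS ≈ 17 V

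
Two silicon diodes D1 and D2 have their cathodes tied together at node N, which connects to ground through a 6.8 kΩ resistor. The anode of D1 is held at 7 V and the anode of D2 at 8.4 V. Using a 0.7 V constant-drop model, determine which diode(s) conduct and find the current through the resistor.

Only D2 conducts; I_R ≈ 1.1 mA

Assume both conduct. Then node N would need to be at both 7−0.7 = 6.3 V and 8.4−0.7 = 7.7 V, which is impossible.
Assume only D2 conducts: V_N = 8.4 − 0.7 = 7.7 V, so I_R = 7.7/6.8 = 1.13 mA.
Check D1: its anode-to-cathode voltage is 7 − 7.7 = -0.7 V < 0.7 V, so it is off. The assumption is consistent.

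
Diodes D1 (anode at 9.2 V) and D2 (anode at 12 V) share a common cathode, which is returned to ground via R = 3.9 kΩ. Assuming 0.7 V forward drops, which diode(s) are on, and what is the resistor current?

Assume both conduct. Then node N would need to be at both 9.2−0.7 = 8.5 V and 12−0.7 = 11.3 V, which is impossible.
Assume only D2 conducts: V_N = 12 − 0.7 = 11.3 V, so I_R = 11.3/3.9 = 2.9 mA.
Check D1: its anode-to-cathode voltage is 9.2 − 11.3 = -2.1 V < 0.7 V, so it is off. The assumption is consistent.

Only D2 conducts; I_R ≈ 2.9 mA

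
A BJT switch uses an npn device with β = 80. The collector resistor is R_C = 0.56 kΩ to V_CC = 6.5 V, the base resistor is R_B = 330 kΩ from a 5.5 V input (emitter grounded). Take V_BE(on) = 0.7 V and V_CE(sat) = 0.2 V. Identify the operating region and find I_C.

Assume active. Base-emitter loop: I_B = (V_BB − V_BE)/R_B = (5.5 − 0.7)/330 = 0.0145 mA.
I_C = β·I_B = 80×0.0145 = 1.16 mA.
V_CE = V_CC − I_C·R_C = 6.5 − 1.16×0.56 = 5.85 V > V_CE(sat), so the active-region assumption holds.

active; I_C ≈ 1.2 mA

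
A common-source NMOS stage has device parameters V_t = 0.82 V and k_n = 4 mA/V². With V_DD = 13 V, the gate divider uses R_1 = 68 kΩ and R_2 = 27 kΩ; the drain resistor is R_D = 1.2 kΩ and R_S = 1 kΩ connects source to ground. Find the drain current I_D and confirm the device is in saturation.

V_G = V_DD·R_2/(R_1+R_2) = 13×27/95 = 3.69 V.
Assume saturation: I_D = (k_n/2)(V_GS − V_t)² with V_GS = V_G − I_D·R_S = 3.69 − 1·I_D.
Substituting gives 2·I_D² − 12.5·I_D + 16.5 = 0, with roots I_D = 1.9 or 4.35 mA.
The root I_D = 4.35 mA gives V_GS = -0.655 V ≤ V_t, so take I_D = 1.9 mA.
Then V_GS = 1.79 V and V_DS = V_DD − I_D(R_D+R_S) = 13 − 1.9×2.2 = 8.82 V.
Saturation requires V_DS ≥ V_GS − V_t = 0.975 V; 8.82 ≥ 0.975 ✓.

I_D ≈ 1.9 mA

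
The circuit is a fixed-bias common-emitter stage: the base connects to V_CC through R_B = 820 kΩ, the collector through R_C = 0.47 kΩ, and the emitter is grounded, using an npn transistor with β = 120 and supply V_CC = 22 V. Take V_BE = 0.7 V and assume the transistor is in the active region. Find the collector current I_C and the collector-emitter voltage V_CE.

Base loop: V_CC = I_B·R_B + V_BE, so I_B = (22 − 0.7)/820 kΩ = 0.026 mA.
In the active region I_C = β·I_B = 120 × 0.026 = 3.12 mA.
Collector loop: V_CE = V_CC − I_C·R_C = 22 − 3.12×0.47 = 20.5 V.
Since V_CE = 20.5 V > V_CE(sat) ≈ 0.2 V, the transistor is in the active region as assumed.

I_C ≈ 3.1 mA, V_CE ≈ 21 V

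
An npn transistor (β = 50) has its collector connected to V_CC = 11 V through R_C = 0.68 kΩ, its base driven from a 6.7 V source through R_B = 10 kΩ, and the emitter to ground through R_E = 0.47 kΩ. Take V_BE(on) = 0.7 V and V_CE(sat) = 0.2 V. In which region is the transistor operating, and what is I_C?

Assume active. Base-emitter loop: I_B = (V_BB − V_BE)/(R_B + (β+1)R_E) = (6.7 − 0.7)/(10 + 51×0.47) = 0.177 mA.
I_C = β·I_B = 50×0.177 = 8.83 mA.
V_CE = V_CC − I_C·R_C − I_E·R_E = 11 − 8.83×0.68 − 9.01×0.47 = 0.761 V > V_CE(sat), so the active-region assumption holds.

active; I_C ≈ 8.8 mA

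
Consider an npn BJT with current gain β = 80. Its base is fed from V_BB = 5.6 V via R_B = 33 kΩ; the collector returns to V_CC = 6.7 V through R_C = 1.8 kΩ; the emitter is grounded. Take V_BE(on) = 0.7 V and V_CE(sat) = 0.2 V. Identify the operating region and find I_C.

Assume active: I_B = (5.6 − 0.7)/33 = 0.148 mA, giving I_C = β·I_B = 11.9 mA.
But then V_CE = 6.7 − 11.9×1.8 = -14.7 V < V_CE(sat) = 0.2 V — impossible in the active region.
So the transistor is saturated. With V_CE = 0.2 V, I_C = (V_CC − 0.2)/R_C = 6.5/1.8 = 3.61 mA.
Check: β·I_B = 11.9 mA > I_C = 3.61 mA, confirming saturation.

saturation; I_C ≈ 3.6 mA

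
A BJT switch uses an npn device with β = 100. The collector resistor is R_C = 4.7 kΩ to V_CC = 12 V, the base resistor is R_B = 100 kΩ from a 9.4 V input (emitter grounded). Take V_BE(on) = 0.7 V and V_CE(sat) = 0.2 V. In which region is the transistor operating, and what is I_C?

saturation; I_C ≈ 2.5 mA

Assume active: I_B = (9.4 − 0.7)/100 = 0.087 mA, giving I_C = β·I_B = 8.7 mA.
But then V_CE = 12 − 8.7×4.7 = -28.9 V < V_CE(sat) = 0.2 V — impossible in the active region.
So the transistor is saturated. With V_CE = 0.2 V, I_C = (V_CC − 0.2)/R_C = 11.8/4.7 = 2.51 mA.
Check: β·I_B = 8.7 mA > I_C = 2.51 mA, confirming saturation.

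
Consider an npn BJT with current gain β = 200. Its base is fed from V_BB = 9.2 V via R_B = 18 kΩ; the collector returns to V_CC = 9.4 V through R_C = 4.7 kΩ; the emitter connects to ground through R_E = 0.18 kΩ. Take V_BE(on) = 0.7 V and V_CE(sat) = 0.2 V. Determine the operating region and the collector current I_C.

Assume active: I_B = (9.2 − 0.7)/(18 + 201×0.18) = 0.157 mA, I_C = β·I_B = 31.4 mA.
Then V_CE = 9.4 − 31.4×4.7 − 31.5×0.18 = -144 V < 0.2 V — the active assumption fails.
Re-solve with V_CE = 0.2 V. KCL at the emitter: V_E/R_E = (V_BB−0.7−V_E)/R_B + (V_CC−0.2−V_E)/R_C, giving V_E = 0.417 V.
I_C = (V_CC − 0.2 − V_E)/R_C = (9.2 − 0.417)/4.7 = 1.87 mA.
Check: I_B = (8.5 − 0.417)/18 = 0.449 mA, and β·I_B = 89.8 mA > I_C, confirming saturation.

saturation; I_C ≈ 1.9 mA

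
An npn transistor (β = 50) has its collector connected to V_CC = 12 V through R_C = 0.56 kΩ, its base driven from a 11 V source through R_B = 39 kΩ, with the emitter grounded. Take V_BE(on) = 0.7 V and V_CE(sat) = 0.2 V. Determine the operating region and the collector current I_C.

Assume active. Base-emitter loop: I_B = (V_BB − V_BE)/R_B = (11 − 0.7)/39 = 0.264 mA.
I_C = β·I_B = 50×0.264 = 13.2 mA.
V_CE = V_CC − I_C·R_C = 12 − 13.2×0.56 = 4.61 V > V_CE(sat), so the active-region assumption holds.

active; I_C ≈ 13 mA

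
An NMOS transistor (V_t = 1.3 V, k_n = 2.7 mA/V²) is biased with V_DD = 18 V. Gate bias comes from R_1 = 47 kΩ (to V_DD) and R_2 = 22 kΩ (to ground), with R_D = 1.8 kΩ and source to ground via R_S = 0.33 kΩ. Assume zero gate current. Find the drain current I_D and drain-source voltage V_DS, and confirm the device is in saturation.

I_D ≈ 6.7 mA, V_DS ≈ 3.7 V

V_G = V_DD·R_2/(R_1+R_2) = 18×22/69 = 5.74 V.
Assume saturation: I_D = (k_n/2)(V_GS − V_t)² with V_GS = V_G − I_D·R_S = 5.74 − 0.33·I_D.
Substituting gives 0.147·I_D² − 4.96·I_D + 26.6 = 0, with roots I_D = 6.7 or 27 mA.
The root I_D = 27 mA gives V_GS = -3.17 V ≤ V_t, so take I_D = 6.7 mA.
Then V_GS = 3.53 V and V_DS = V_DD − I_D(R_D+R_S) = 18 − 6.7×2.13 = 3.73 V.
Saturation requires V_DS ≥ V_GS − V_t = 2.23 V; 3.73 ≥ 2.23 ✓.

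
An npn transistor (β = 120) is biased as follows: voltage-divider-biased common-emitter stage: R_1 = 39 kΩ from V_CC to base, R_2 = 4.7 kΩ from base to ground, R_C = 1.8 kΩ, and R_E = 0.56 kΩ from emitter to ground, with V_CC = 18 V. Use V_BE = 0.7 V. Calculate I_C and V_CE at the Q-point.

I_C ≈ 2.1 mA, V_CE ≈ 13 V

Thevenize the base divider: V_Th = V_CC·R_2/(R_1+R_2) = 18×4.7/43.7 = 1.94 V, R_Th = R_1‖R_2 = 4.19 kΩ.
Base-emitter loop: V_Th = I_B·R_Th + V_BE + (β+1)I_B·R_E, so I_B = (1.94 − 0.7) / (4.19 + 121×0.56) = 0.0172 mA.
I_C = β·I_B = 120×0.0172 = 2.06 mA, and I_E = (β+1)I_B = 2.08 mA.
V_CE = V_CC − I_C·R_C − I_E·R_E = 18 − 2.06×1.8 − 2.08×0.56 = 13.1 V.
V_CE = 13.1 V > 0.2 V confirms active-region operation.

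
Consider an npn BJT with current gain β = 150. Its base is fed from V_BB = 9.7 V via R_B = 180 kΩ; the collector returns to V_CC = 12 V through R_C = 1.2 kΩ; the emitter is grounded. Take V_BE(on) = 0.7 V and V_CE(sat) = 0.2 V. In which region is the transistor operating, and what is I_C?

Assume active. Base-emitter loop: I_B = (V_BB − V_BE)/R_B = (9.7 − 0.7)/180 = 0.05 mA.
I_C = β·I_B = 150×0.05 = 7.5 mA.
V_CE = V_CC − I_C·R_C = 12 − 7.5×1.2 = 3 V > V_CE(sat), so the active-region assumption holds.

active; I_C ≈ 7.5 mA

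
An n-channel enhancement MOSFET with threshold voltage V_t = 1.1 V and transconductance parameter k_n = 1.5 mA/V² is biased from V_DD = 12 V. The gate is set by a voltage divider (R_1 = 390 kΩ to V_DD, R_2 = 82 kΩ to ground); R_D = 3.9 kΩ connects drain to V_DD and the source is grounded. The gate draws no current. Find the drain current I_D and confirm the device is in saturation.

V_G = V_DD·R_2/(R_1+R_2) = 12×82/472 = 2.08 V. With the source grounded, V_GS = V_G = 2.08 V.
Assume saturation: I_D = (k_n/2)(V_GS − V_t)² = (1.5/2)×(2.08 − 1.1)² = 0.75×0.985² = 0.727 mA.
V_DS = V_DD − I_D·R_D = 12 − 0.727×3.9 = 9.16 V.
Saturation requires V_DS ≥ V_GS − V_t = 0.985 V; 9.16 ≥ 0.985 ✓.

I_D ≈ 0.73 mA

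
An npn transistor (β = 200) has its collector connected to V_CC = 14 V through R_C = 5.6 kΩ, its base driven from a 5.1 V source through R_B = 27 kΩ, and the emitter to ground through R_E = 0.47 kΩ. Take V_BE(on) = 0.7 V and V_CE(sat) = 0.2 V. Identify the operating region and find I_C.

saturation; I_C ≈ 2.3 mA

Assume active: I_B = (5.1 − 0.7)/(27 + 201×0.47) = 0.0362 mA, I_C = β·I_B = 7.24 mA.
Then V_CE = 14 − 7.24×5.6 − 7.28×0.47 = -30 V < 0.2 V — the active assumption fails.
Re-solve with V_CE = 0.2 V. KCL at the emitter: V_E/R_E = (V_BB−0.7−V_E)/R_B + (V_CC−0.2−V_E)/R_C, giving V_E = 1.12 V.
I_C = (V_CC − 0.2 − V_E)/R_C = (13.8 − 1.12)/5.6 = 2.26 mA.
Check: I_B = (4.4 − 1.12)/27 = 0.121 mA, and β·I_B = 24.3 mA > I_C, confirming saturation.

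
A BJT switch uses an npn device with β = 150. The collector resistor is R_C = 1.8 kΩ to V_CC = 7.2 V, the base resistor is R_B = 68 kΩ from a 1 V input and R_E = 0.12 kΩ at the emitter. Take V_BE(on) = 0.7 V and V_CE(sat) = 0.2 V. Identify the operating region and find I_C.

active; I_C ≈ 0.52 mA

Assume active. Base-emitter loop: I_B = (V_BB − V_BE)/(R_B + (β+1)R_E) = (1 − 0.7)/(68 + 151×0.12) = 0.00348 mA.
I_C = β·I_B = 150×0.00348 = 0.523 mA.
V_CE = V_CC − I_C·R_C − I_E·R_E = 7.2 − 0.523×1.8 − 0.526×0.12 = 6.2 V > V_CE(sat), so the active-region assumption holds.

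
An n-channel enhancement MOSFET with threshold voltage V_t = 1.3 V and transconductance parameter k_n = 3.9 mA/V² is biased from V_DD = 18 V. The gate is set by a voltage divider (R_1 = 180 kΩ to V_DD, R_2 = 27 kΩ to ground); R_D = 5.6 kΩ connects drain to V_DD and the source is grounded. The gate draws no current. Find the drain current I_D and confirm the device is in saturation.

V_G = V_DD·R_2/(R_1+R_2) = 18×27/207 = 2.35 V. With the source grounded, V_GS = V_G = 2.35 V.
Assume saturation: I_D = (k_n/2)(V_GS − V_t)² = (3.9/2)×(2.35 − 1.3)² = 1.95×1.05² = 2.14 mA.
V_DS = V_DD − I_D·R_D = 18 − 2.14×5.6 = 6.01 V.
Saturation requires V_DS ≥ V_GS − V_t = 1.05 V; 6.01 ≥ 1.05 ✓.

I_D ≈ 2.1 mA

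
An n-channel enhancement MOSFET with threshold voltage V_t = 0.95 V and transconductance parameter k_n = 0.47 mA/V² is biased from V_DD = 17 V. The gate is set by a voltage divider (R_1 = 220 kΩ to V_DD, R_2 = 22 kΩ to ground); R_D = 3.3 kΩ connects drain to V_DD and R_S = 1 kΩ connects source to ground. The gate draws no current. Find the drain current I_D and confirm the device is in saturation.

V_G = V_DD·R_2/(R_1+R_2) = 17×22/242 = 1.55 V.
Assume saturation: I_D = (k_n/2)(V_GS − V_t)² with V_GS = V_G − I_D·R_S = 1.55 − 1·I_D.
Substituting gives 0.235·I_D² − 1.28·I_D + 0.0833 = 0, with roots I_D = 0.0659 or 5.38 mA.
The root I_D = 5.38 mA gives V_GS = -3.83 V ≤ V_t, so take I_D = 0.0659 mA.
Then V_GS = 1.48 V and V_DS = V_DD − I_D(R_D+R_S) = 17 − 0.0659×4.3 = 16.7 V.
Saturation requires V_DS ≥ V_GS − V_t = 0.53 V; 16.7 ≥ 0.53 ✓.

I_D ≈ 0.066 mA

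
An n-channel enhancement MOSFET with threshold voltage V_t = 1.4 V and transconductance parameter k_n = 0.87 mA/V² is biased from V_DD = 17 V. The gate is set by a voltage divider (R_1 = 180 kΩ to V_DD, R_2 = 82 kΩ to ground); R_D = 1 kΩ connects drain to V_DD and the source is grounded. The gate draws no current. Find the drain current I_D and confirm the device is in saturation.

I_D ≈ 6.7 mA

V_G = V_DD·R_2/(R_1+R_2) = 17×82/262 = 5.32 V. With the source grounded, V_GS = V_G = 5.32 V.
Assume saturation: I_D = (k_n/2)(V_GS − V_t)² = (0.87/2)×(5.32 − 1.4)² = 0.435×3.92² = 6.69 mA.
V_DS = V_DD − I_D·R_D = 17 − 6.69×1 = 10.3 V.
Saturation requires V_DS ≥ V_GS − V_t = 3.92 V; 10.3 ≥ 3.92 ✓.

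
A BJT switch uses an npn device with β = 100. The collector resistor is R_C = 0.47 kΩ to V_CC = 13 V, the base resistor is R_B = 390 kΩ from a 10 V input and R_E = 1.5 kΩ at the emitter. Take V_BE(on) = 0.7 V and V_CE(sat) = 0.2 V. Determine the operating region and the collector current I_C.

active; I_C ≈ 1.7 mA

Assume active. Base-emitter loop: I_B = (V_BB − V_BE)/(R_B + (β+1)R_E) = (10 − 0.7)/(390 + 101×1.5) = 0.0172 mA.
I_C = β·I_B = 100×0.0172 = 1.72 mA.
V_CE = V_CC − I_C·R_C − I_E·R_E = 13 − 1.72×0.47 − 1.73×1.5 = 9.59 V > V_CE(sat), so the active-region assumption holds.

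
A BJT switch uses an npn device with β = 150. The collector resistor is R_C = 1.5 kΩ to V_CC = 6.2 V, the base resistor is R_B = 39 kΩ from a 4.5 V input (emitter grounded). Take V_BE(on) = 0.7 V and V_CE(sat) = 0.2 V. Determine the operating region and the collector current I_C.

saturation; I_C ≈ 4 mA

Assume active: I_B = (4.5 − 0.7)/39 = 0.0974 mA, giving I_C = β·I_B = 14.6 mA.
But then V_CE = 6.2 − 14.6×1.5 = -15.7 V < V_CE(sat) = 0.2 V — impossible in the active region.
So the transistor is saturated. With V_CE = 0.2 V, I_C = (V_CC − 0.2)/R_C = 6/1.5 = 4 mA.
Check: β·I_B = 14.6 mA > I_C = 4 mA, confirming saturation.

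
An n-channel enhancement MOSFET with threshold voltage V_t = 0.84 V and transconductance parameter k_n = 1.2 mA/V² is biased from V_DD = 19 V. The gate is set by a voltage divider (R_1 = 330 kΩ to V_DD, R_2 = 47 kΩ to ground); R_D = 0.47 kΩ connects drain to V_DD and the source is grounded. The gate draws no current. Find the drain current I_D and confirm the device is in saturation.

I_D ≈ 1.4 mA

V_G = V_DD·R_2/(R_1+R_2) = 19×47/377 = 2.37 V. With the source grounded, V_GS = V_G = 2.37 V.
Assume saturation: I_D = (k_n/2)(V_GS − V_t)² = (1.2/2)×(2.37 − 0.84)² = 0.6×1.53² = 1.4 mA.
V_DS = V_DD − I_D·R_D = 19 − 1.4×0.47 = 18.3 V.
Saturation requires V_DS ≥ V_GS − V_t = 1.53 V; 18.3 ≥ 1.53 ✓.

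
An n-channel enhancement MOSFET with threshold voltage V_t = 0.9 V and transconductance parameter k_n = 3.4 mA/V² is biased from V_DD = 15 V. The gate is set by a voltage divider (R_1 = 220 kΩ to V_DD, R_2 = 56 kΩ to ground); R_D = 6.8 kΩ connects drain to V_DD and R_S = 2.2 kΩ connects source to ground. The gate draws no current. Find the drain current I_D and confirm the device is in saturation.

V_G = V_DD·R_2/(R_1+R_2) = 15×56/276 = 3.04 V.
Assume saturation: I_D = (k_n/2)(V_GS − V_t)² with V_GS = V_G − I_D·R_S = 3.04 − 2.2·I_D.
Substituting gives 8.23·I_D² − 17·I_D + 7.81 = 0, with roots I_D = 0.686 or 1.38 mA.
The root I_D = 1.38 mA gives V_GS = -0.00245 V ≤ V_t, so take I_D = 0.686 mA.
Then V_GS = 1.54 V and V_DS = V_DD − I_D(R_D+R_S) = 15 − 0.686×9 = 8.83 V.
Saturation requires V_DS ≥ V_GS − V_t = 0.635 V; 8.83 ≥ 0.635 ✓.

I_D ≈ 0.69 mA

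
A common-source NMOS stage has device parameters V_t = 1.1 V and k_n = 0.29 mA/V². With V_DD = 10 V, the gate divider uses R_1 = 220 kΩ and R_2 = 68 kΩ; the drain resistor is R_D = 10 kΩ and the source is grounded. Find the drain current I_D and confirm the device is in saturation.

V_G = V_DD·R_2/(R_1+R_2) = 10×68/288 = 2.36 V. With the source grounded, V_GS = V_G = 2.36 V.
Assume saturation: I_D = (k_n/2)(V_GS − V_t)² = (0.29/2)×(2.36 − 1.1)² = 0.145×1.26² = 0.231 mA.
V_DS = V_DD − I_D·R_D = 10 − 0.231×10 = 7.69 V.
Saturation requires V_DS ≥ V_GS − V_t = 1.26 V; 7.69 ≥ 1.26 ✓.

I_D ≈ 0.23 mA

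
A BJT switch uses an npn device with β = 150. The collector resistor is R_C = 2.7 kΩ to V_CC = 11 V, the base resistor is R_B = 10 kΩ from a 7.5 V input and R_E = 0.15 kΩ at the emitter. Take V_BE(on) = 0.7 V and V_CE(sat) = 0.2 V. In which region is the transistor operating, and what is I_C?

saturation; I_C ≈ 3.8 mA

Assume active: I_B = (7.5 − 0.7)/(10 + 151×0.15) = 0.208 mA, I_C = β·I_B = 31.2 mA.
Then V_CE = 11 − 31.2×2.7 − 31.4×0.15 = -78.1 V < 0.2 V — the active assumption fails.
Re-solve with V_CE = 0.2 V. KCL at the emitter: V_E/R_E = (V_BB−0.7−V_E)/R_B + (V_CC−0.2−V_E)/R_C, giving V_E = 0.656 V.
I_C = (V_CC − 0.2 − V_E)/R_C = (10.8 − 0.656)/2.7 = 3.76 mA.
Check: I_B = (6.8 − 0.656)/10 = 0.614 mA, and β·I_B = 92.2 mA > I_C, confirming saturation.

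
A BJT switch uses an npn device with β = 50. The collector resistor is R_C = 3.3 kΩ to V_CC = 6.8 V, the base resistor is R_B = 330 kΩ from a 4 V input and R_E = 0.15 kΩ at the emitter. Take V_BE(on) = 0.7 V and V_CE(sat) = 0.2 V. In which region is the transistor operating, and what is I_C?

active; I_C ≈ 0.49 mA

Assume active. Base-emitter loop: I_B = (V_BB − V_BE)/(R_B + (β+1)R_E) = (4 − 0.7)/(330 + 51×0.15) = 0.00977 mA.
I_C = β·I_B = 50×0.00977 = 0.489 mA.
V_CE = V_CC − I_C·R_C − I_E·R_E = 6.8 − 0.489×3.3 − 0.498×0.15 = 5.11 V > V_CE(sat), so the active-region assumption holds.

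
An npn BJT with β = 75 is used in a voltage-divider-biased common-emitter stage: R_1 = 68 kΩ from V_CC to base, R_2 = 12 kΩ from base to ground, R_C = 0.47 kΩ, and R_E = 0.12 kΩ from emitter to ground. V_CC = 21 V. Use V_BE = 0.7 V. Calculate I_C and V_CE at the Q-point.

Thevenize the base divider: V_Th = V_CC·R_2/(R_1+R_2) = 21×12/80 = 3.15 V, R_Th = R_1‖R_2 = 10.2 kΩ.
Base-emitter loop: V_Th = I_B·R_Th + V_BE + (β+1)I_B·R_E, so I_B = (3.15 − 0.7) / (10.2 + 76×0.12) = 0.127 mA.
I_C = β·I_B = 75×0.127 = 9.51 mA, and I_E = (β+1)I_B = 9.64 mA.
V_CE = V_CC − I_C·R_C − I_E·R_E = 21 − 9.51×0.47 − 9.64×0.12 = 15.4 V.
V_CE = 15.4 V > 0.2 V confirms active-region operation.

I_C ≈ 9.5 mA, V_CE ≈ 15 V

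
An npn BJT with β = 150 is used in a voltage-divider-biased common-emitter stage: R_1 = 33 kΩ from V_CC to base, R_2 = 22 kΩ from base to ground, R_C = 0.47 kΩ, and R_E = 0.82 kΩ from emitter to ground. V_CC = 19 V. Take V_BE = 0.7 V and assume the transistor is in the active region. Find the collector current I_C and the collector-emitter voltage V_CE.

I_C ≈ 7.6 mA, V_CE ≈ 9.2 V

Thevenize the base divider: V_Th = V_CC·R_2/(R_1+R_2) = 19×22/55 = 7.6 V, R_Th = R_1‖R_2 = 13.2 kΩ.
Base-emitter loop: V_Th = I_B·R_Th + V_BE + (β+1)I_B·R_E, so I_B = (7.6 − 0.7) / (13.2 + 151×0.82) = 0.0504 mA.
I_C = β·I_B = 150×0.0504 = 7.55 mA, and I_E = (β+1)I_B = 7.6 mA.
V_CE = V_CC − I_C·R_C − I_E·R_E = 19 − 7.55×0.47 − 7.6×0.82 = 9.21 V.
V_CE = 9.21 V > 0.2 V confirms active-region operation.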